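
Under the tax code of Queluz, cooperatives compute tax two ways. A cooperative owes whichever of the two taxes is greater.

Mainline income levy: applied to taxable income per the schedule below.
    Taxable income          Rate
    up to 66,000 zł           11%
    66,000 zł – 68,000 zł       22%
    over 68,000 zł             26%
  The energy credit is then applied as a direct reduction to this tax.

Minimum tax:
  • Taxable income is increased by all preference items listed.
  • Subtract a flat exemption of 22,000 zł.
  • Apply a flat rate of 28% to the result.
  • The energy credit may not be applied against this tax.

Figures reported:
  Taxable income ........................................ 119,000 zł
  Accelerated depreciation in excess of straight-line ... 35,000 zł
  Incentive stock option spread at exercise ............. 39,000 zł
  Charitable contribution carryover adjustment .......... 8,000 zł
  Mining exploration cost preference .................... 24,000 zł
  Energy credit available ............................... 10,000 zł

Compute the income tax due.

Minimum tax:
  Adjusted income: 119,000 zł + 35,000 zł + 39,000 zł + 8,000 zł + 24,000 zł = 225,000 zł
  Less exemption 22,000 zł → base 203,000 zł
  203,000 zł × 28% = 56,840 zł

Mainline income levy:
  66,000 zł × 11% = 7,260 zł
  2,000 zł × 22% = 440 zł
  51,000 zł × 26% = 13,260 zł
  → 20,960 zł
  Less energy credit 10,000 zł → 10,960 zł

56,840 zł > 10,960 zł, so the minimum tax is the binding amount.

56,840 zł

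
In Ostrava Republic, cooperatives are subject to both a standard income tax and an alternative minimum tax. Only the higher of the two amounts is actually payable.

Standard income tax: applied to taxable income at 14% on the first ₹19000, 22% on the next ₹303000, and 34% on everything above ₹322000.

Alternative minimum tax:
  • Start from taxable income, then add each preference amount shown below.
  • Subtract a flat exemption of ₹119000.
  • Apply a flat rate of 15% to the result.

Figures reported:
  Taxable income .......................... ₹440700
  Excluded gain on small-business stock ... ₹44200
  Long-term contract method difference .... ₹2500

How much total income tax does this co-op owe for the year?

Alternative minimum tax:
  Adjusted income: ₹440700 + ₹44200 + ₹2500 = ₹487400
  Less exemption ₹119000 → base ₹368400
  ₹368400 × 15% = ₹55260

Standard income tax:
  ₹19000 × 14% = ₹2660
  ₹303000 × 22% = ₹66660
  ₹118700 × 34% = ₹40358
  → ₹109678

₹109678 > ₹55260, so the standard income tax governs.

₹109678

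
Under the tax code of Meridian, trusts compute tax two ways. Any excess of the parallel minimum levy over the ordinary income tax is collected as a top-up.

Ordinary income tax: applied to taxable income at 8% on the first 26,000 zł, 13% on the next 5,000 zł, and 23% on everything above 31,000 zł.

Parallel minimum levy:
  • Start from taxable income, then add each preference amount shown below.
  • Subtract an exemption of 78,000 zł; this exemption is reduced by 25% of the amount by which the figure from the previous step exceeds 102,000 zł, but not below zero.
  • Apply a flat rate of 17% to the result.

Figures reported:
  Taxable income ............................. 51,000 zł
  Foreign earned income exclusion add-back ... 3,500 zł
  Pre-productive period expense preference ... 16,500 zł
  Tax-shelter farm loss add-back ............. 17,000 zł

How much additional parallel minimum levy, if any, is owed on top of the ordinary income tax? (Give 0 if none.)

Parallel minimum levy:
  Adjusted income: 51,000 zł + 3,500 zł + 16,500 zł + 17,000 zł = 88,000 zł
  Exemption: 88,000 zł ≤ 102,000 zł, so full 78,000 zł applies
  Base: 88,000 zł − 78,000 zł = 10,000 zł
  10,000 zł × 17% = 1,700 zł

Ordinary income tax:
  26,000 zł × 8% = 2,080 zł
  5,000 zł × 13% = 650 zł
  20,000 zł × 23% = 4,600 zł
  → 7,330 zł

1,700 zł ≤ 7,330 zł, so no add-on is due.

0 zł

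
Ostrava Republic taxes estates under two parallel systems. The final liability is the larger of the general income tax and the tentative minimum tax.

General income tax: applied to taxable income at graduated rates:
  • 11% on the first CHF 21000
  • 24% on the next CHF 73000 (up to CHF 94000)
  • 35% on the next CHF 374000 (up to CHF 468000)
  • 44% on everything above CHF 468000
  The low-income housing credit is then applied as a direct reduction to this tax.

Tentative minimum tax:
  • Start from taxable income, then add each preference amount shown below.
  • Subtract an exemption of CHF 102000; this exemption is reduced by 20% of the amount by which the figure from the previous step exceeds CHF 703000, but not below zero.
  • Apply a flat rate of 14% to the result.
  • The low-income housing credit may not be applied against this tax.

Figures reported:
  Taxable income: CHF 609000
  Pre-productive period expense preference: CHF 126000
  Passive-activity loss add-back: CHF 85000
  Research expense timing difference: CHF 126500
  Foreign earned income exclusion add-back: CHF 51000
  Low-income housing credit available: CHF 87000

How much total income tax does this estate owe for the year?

General income tax:
  CHF 21000 × 11% = CHF 2310
  CHF 73000 × 24% = CHF 17520
  CHF 374000 × 35% = CHF 130900
  CHF 141000 × 44% = CHF 62040
  → CHF 212770
  Less low-income housing credit CHF 87000 → CHF 125770

Tentative minimum tax:
  Adjusted income: CHF 609000 + CHF 126000 + CHF 85000 + CHF 126500 + CHF 51000 = CHF 997500
  Exemption: CHF 102000 − 20% × (CHF 997500 − CHF 703000) = CHF 102000 − CHF 58900 = CHF 43100
  Base: CHF 997500 − CHF 43100 = CHF 954400
  CHF 954400 × 14% = CHF 133616

CHF 133616 > CHF 125770, so the tentative minimum tax is the binding amount.

CHF 133616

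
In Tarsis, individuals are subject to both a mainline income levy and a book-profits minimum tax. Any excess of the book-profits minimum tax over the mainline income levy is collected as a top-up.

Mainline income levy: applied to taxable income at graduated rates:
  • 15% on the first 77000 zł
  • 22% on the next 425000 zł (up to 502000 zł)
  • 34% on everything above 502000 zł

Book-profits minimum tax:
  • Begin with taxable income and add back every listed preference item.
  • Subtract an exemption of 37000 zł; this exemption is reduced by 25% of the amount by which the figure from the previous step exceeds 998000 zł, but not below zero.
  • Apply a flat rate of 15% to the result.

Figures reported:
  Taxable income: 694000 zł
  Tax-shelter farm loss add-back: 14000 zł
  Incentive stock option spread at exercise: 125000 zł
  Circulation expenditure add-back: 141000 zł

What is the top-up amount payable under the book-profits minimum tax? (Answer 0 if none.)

Mainline income levy:
  77000 zł × 15% = 11550 zł
  425000 zł × 22% = 93500 zł
  192000 zł × 34% = 65280 zł
  → 170330 zł

Book-profits minimum tax:
  Adjusted income: 694000 zł + 14000 zł + 125000 zł + 141000 zł = 974000 zł
  Exemption: 974000 zł ≤ 998000 zł, so full 37000 zł applies
  Base: 974000 zł − 37000 zł = 937000 zł
  937000 zł × 15% = 140550 zł

140550 zł ≤ 170330 zł, so no add-on is due.

0 zł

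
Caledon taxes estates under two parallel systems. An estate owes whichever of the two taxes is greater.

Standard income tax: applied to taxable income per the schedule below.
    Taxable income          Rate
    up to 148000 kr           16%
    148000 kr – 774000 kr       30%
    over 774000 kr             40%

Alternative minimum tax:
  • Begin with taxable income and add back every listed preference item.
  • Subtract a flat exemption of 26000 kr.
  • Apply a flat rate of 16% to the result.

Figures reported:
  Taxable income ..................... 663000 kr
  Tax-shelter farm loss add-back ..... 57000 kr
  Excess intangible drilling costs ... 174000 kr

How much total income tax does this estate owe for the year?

178180 kr

Alternative minimum tax:
  Adjusted income: 663000 kr + 57000 kr + 174000 kr = 894000 kr
  Less exemption 26000 kr → base 868000 kr
  868000 kr × 16% = 138880 kr

Standard income tax:
  148000 kr × 16% = 23680 kr
  515000 kr × 30% = 154500 kr
  → 178180 kr

178180 kr > 138880 kr, so the standard income tax governs.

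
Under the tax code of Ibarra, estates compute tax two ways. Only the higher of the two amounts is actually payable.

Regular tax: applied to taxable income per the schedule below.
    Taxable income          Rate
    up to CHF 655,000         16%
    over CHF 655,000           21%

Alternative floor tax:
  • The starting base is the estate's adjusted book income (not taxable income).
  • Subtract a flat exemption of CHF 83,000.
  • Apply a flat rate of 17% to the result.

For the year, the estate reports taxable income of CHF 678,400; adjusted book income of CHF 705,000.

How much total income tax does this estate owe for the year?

Regular tax:
  CHF 655,000 × 16% = CHF 104,800
  CHF 23,400 × 21% = CHF 4,914
  → CHF 109,714

Alternative floor tax:
  Base (adjusted book income): CHF 705,000
  Less exemption CHF 83,000 → base CHF 622,000
  CHF 622,000 × 17% = CHF 105,740

CHF 109,714 > CHF 105,740, so the regular tax governs.

CHF 109,714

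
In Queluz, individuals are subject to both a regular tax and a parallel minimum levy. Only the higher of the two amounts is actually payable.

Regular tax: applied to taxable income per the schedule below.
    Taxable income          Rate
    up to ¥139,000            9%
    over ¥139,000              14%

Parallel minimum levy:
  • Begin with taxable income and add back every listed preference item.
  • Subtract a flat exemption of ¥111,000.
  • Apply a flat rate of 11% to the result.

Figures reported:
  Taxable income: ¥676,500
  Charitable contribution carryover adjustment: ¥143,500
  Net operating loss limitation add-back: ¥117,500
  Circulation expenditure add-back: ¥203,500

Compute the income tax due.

¥113,300

Regular tax:
  ¥139,000 × 9% = ¥12,510
  ¥537,500 × 14% = ¥75,250
  → ¥87,760

Parallel minimum levy:
  Adjusted income: ¥676,500 + ¥143,500 + ¥117,500 + ¥203,500 = ¥1,141,000
  Less exemption ¥111,000 → base ¥1,030,000
  ¥1,030,000 × 11% = ¥113,300

¥113,300 > ¥87,760, so the parallel minimum levy is the binding amount.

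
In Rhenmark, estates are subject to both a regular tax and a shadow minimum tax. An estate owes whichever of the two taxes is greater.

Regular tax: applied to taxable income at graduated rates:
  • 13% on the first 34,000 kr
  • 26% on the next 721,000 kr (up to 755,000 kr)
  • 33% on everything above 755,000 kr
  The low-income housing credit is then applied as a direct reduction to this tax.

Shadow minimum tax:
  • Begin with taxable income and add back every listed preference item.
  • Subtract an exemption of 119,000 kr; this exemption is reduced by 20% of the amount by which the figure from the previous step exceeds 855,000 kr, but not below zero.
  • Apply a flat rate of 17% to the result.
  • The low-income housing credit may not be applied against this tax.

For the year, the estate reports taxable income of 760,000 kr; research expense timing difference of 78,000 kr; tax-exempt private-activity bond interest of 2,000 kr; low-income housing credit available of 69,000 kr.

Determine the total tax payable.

Shadow minimum tax:
  Adjusted income: 760,000 kr + 78,000 kr + 2,000 kr = 840,000 kr
  Exemption: 840,000 kr ≤ 855,000 kr, so full 119,000 kr applies
  Base: 840,000 kr − 119,000 kr = 721,000 kr
  721,000 kr × 17% = 122,570 kr

Regular tax:
  34,000 kr × 13% = 4,420 kr
  721,000 kr × 26% = 187,460 kr
  5,000 kr × 33% = 1,650 kr
  → 193,530 kr
  Less low-income housing credit 69,000 kr → 124,530 kr

124,530 kr > 122,570 kr, so the regular tax governs.

124,530 kr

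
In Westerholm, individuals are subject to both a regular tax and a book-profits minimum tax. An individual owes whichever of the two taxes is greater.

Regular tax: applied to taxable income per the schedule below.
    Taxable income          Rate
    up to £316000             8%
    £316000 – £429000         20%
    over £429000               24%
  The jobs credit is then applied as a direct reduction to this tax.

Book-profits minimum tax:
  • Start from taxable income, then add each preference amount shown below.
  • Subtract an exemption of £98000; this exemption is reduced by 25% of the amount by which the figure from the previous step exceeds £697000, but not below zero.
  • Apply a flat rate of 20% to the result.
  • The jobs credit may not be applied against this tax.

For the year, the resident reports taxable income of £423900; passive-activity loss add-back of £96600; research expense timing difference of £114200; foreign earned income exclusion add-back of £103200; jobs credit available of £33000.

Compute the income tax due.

Regular tax:
  £316000 × 8% = £25280
  £107900 × 20% = £21580
  → £46860
  Less jobs credit £33000 → £13860

Book-profits minimum tax:
  Adjusted income: £423900 + £96600 + £114200 + £103200 = £737900
  Exemption: £98000 − 25% × (£737900 − £697000) = £98000 − £10225 = £87775
  Base: £737900 − £87775 = £650125
  £650125 × 20% = £130025

£130025 > £13860, so the book-profits minimum tax is the binding amount.

£130025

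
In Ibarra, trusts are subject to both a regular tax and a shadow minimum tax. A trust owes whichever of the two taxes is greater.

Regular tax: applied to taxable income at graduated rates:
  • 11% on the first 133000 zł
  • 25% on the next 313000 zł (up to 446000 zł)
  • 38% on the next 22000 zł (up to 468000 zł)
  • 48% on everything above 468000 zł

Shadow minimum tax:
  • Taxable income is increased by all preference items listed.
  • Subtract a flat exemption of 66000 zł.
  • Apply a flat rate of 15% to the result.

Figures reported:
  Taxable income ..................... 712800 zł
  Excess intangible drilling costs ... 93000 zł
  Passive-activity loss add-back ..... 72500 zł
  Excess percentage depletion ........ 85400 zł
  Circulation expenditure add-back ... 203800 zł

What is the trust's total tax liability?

Regular tax:
  133000 zł × 11% = 14630 zł
  313000 zł × 25% = 78250 zł
  22000 zł × 38% = 8360 zł
  244800 zł × 48% = 117504 zł
  → 218744 zł

Shadow minimum tax:
  Adjusted income: 712800 zł + 93000 zł + 72500 zł + 85400 zł + 203800 zł = 1167500 zł
  Less exemption 66000 zł → base 1101500 zł
  1101500 zł × 15% = 165225 zł

218744 zł > 165225 zł, so the regular tax governs.

218744 zł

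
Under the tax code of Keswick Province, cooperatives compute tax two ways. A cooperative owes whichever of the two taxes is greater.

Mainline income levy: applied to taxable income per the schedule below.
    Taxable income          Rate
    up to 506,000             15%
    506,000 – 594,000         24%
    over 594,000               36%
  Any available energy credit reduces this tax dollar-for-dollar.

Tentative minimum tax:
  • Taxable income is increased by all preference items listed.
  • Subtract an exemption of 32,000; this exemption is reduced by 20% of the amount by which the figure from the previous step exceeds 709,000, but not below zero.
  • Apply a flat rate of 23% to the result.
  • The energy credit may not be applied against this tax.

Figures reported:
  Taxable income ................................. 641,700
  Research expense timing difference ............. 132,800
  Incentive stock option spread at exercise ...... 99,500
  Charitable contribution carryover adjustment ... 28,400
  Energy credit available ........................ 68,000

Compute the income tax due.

Mainline income levy:
  506,000 × 15% = 75,900
  88,000 × 24% = 21,120
  47,700 × 36% = 17,172
  → 114,192
  Less energy credit 68,000 → 46,192

Tentative minimum tax:
  Adjusted income: 641,700 + 132,800 + 99,500 + 28,400 = 902,400
  Exemption: 20% × (902,400 − 709,000) = 38,680 ≥ 32,000, so the exemption is fully phased out
  Base: 902,400 − 0 = 902,400
  902,400 × 23% = 207,552

207,552 > 46,192, so the tentative minimum tax is the binding amount.

207,552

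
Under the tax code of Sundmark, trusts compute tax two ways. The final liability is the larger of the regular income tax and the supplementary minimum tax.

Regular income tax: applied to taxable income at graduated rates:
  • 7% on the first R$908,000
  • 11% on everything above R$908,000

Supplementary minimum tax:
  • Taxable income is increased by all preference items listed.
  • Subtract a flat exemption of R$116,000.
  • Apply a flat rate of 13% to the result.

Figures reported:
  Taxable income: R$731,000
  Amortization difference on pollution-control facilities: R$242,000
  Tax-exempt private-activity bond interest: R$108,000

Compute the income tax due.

Regular income tax:
  R$731,000 × 7% = R$51,170

Supplementary minimum tax:
  Adjusted income: R$731,000 + R$242,000 + R$108,000 = R$1,081,000
  Less exemption R$116,000 → base R$965,000
  R$965,000 × 13% = R$125,450

R$125,450 > R$51,170, so the supplementary minimum tax is the binding amount.

R$125,450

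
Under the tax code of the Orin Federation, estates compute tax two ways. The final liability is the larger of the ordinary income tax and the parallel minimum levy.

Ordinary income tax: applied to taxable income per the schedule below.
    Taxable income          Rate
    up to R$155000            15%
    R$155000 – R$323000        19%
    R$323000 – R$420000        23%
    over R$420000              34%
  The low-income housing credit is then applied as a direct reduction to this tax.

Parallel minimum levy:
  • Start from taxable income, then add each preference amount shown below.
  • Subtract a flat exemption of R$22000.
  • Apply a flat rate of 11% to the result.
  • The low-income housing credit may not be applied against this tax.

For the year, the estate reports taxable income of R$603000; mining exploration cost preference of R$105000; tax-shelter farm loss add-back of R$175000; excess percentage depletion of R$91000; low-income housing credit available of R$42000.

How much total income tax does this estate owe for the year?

Ordinary income tax:
  R$155000 × 15% = R$23250
  R$168000 × 19% = R$31920
  R$97000 × 23% = R$22310
  R$183000 × 34% = R$62220
  → R$139700
  Less low-income housing credit R$42000 → R$97700

Parallel minimum levy:
  Adjusted income: R$603000 + R$105000 + R$175000 + R$91000 = R$974000
  Less exemption R$22000 → base R$952000
  R$952000 × 11% = R$104720

R$104720 > R$97700, so the parallel minimum levy is the binding amount.

R$104720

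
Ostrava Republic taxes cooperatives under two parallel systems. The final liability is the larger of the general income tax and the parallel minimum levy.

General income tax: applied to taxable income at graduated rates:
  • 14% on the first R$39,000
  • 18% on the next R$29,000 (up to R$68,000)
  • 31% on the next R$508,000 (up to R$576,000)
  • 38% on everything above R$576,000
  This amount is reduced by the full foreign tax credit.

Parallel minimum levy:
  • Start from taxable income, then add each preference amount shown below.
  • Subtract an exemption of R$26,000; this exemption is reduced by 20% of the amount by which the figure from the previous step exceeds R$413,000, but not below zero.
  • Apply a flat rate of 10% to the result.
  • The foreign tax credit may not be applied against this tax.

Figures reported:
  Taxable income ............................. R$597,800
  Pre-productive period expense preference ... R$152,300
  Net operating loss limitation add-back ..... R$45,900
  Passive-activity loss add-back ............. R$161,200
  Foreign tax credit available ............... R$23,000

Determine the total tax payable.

R$153,444

Parallel minimum levy:
  Adjusted income: R$597,800 + R$152,300 + R$45,900 + R$161,200 = R$957,200
  Exemption: 20% × (R$957,200 − R$413,000) = R$108,840 ≥ R$26,000, so the exemption is fully phased out
  Base: R$957,200 − R$0 = R$957,200
  R$957,200 × 10% = R$95,720

General income tax:
  R$39,000 × 14% = R$5,460
  R$29,000 × 18% = R$5,220
  R$508,000 × 31% = R$157,480
  R$21,800 × 38% = R$8,284
  → R$176,444
  Less foreign tax credit R$23,000 → R$153,444

R$153,444 > R$95,720, so the general income tax governs.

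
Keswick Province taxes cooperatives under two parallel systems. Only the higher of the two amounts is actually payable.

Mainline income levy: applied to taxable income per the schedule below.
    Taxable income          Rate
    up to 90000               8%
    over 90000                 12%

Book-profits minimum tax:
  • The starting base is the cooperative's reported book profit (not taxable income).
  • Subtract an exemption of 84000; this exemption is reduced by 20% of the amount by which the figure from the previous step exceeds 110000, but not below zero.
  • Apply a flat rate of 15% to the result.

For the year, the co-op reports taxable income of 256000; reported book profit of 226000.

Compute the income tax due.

Book-profits minimum tax:
  Base (reported book profit): 226000
  Exemption: 84000 − 20% × (226000 − 110000) = 84000 − 23200 = 60800
  Base: 226000 − 60800 = 165200
  165200 × 15% = 24780

Mainline income levy:
  90000 × 8% = 7200
  166000 × 12% = 19920
  → 27120

27120 > 24780, so the mainline income levy governs.

27120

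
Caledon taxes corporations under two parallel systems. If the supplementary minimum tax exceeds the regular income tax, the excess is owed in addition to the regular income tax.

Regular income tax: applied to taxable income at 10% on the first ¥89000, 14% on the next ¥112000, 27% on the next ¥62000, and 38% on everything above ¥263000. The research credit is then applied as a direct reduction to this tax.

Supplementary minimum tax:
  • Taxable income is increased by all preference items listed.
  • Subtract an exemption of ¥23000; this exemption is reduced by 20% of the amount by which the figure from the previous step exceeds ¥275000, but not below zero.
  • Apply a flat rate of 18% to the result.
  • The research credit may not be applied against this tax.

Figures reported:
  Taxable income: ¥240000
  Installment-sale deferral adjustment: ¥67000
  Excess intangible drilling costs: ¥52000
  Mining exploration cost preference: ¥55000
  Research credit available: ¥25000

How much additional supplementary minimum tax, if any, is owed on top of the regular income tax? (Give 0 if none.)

Supplementary minimum tax:
  Adjusted income: ¥240000 + ¥67000 + ¥52000 + ¥55000 = ¥414000
  Exemption: 20% × (¥414000 − ¥275000) = ¥27800 ≥ ¥23000, so the exemption is fully phased out
  Base: ¥414000 − ¥0 = ¥414000
  ¥414000 × 18% = ¥74520

Regular income tax:
  ¥89000 × 10% = ¥8900
  ¥112000 × 14% = ¥15680
  ¥39000 × 27% = ¥10530
  → ¥35110
  Less research credit ¥25000 → ¥10110

Excess of supplementary minimum tax over regular income tax: ¥74520 − ¥10110 = ¥64410.

¥64410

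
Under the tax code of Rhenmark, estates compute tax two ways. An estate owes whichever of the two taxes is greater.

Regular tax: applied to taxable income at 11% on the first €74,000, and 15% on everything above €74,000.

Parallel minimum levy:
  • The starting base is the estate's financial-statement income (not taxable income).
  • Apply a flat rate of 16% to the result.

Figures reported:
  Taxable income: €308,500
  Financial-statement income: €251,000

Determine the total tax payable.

Parallel minimum levy:
  Base (financial-statement income): €251,000
  €251,000 × 16% = €40,160

Regular tax:
  €74,000 × 11% = €8,140
  €234,500 × 15% = €35,175
  → €43,315

€43,315 > €40,160, so the regular tax governs.

€43,315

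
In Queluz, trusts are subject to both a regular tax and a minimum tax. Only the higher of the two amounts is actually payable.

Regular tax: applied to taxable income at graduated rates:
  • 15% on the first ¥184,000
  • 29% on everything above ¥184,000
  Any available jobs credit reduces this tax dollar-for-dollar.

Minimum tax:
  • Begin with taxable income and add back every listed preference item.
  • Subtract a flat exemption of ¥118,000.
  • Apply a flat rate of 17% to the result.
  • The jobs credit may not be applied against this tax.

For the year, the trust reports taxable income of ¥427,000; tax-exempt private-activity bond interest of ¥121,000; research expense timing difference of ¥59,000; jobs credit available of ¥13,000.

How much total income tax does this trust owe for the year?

¥85,070

Minimum tax:
  Adjusted income: ¥427,000 + ¥121,000 + ¥59,000 = ¥607,000
  Less exemption ¥118,000 → base ¥489,000
  ¥489,000 × 17% = ¥83,130

Regular tax:
  ¥184,000 × 15% = ¥27,600
  ¥243,000 × 29% = ¥70,470
  → ¥98,070
  Less jobs credit ¥13,000 → ¥85,070

¥85,070 > ¥83,130, so the regular tax governs.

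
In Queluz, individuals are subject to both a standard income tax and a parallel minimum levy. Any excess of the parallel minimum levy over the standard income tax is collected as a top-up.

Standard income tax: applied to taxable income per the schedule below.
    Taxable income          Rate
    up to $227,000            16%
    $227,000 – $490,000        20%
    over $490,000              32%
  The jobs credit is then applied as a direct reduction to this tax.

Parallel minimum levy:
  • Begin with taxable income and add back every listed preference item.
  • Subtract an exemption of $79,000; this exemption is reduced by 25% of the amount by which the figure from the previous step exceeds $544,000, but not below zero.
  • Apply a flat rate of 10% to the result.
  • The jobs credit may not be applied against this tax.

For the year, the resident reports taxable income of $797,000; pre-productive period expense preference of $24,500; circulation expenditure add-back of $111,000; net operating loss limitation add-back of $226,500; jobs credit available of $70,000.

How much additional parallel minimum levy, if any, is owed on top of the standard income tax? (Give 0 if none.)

$0

Parallel minimum levy:
  Adjusted income: $797,000 + $24,500 + $111,000 + $226,500 = $1,159,000
  Exemption: 25% × ($1,159,000 − $544,000) = $153,750 ≥ $79,000, so the exemption is fully phased out
  Base: $1,159,000 − $0 = $1,159,000
  $1,159,000 × 10% = $115,900

Standard income tax:
  $227,000 × 16% = $36,320
  $263,000 × 20% = $52,600
  $307,000 × 32% = $98,240
  → $187,160
  Less jobs credit $70,000 → $117,160

$115,900 ≤ $117,160, so no add-on is due.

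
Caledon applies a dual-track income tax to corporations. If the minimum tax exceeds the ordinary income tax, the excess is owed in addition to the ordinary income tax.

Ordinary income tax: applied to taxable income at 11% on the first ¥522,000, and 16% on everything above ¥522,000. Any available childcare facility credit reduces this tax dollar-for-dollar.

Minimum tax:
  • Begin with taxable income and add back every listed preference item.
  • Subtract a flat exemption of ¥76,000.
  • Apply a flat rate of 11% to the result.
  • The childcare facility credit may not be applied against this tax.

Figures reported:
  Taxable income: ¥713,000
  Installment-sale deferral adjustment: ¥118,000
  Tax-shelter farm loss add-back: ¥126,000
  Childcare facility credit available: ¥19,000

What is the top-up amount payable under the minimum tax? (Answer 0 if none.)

¥27,930

Ordinary income tax:
  ¥522,000 × 11% = ¥57,420
  ¥191,000 × 16% = ¥30,560
  → ¥87,980
  Less childcare facility credit ¥19,000 → ¥68,980

Minimum tax:
  Adjusted income: ¥713,000 + ¥118,000 + ¥126,000 = ¥957,000
  Less exemption ¥76,000 → base ¥881,000
  ¥881,000 × 11% = ¥96,910

Excess of minimum tax over ordinary income tax: ¥96,910 − ¥68,980 = ¥27,930.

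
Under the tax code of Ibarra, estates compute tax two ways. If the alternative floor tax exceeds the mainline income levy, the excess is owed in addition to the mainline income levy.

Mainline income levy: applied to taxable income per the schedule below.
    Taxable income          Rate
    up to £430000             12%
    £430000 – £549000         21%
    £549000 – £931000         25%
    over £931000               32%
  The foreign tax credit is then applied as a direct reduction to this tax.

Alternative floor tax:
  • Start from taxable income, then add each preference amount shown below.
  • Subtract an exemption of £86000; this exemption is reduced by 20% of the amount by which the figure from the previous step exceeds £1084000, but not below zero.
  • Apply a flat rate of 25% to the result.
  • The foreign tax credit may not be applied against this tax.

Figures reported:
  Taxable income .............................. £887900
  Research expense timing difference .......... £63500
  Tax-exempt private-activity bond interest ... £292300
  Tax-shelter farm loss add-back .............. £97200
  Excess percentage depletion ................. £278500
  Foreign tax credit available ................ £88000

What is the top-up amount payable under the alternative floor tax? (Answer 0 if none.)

Alternative floor tax:
  Adjusted income: £887900 + £63500 + £292300 + £97200 + £278500 = £1619400
  Exemption: 20% × (£1619400 − £1084000) = £107080 ≥ £86000, so the exemption is fully phased out
  Base: £1619400 − £0 = £1619400
  £1619400 × 25% = £404850

Mainline income levy:
  £430000 × 12% = £51600
  £119000 × 21% = £24990
  £338900 × 25% = £84725
  → £161315
  Less foreign tax credit £88000 → £73315

Excess of alternative floor tax over mainline income levy: £404850 − £73315 = £331535.

£331535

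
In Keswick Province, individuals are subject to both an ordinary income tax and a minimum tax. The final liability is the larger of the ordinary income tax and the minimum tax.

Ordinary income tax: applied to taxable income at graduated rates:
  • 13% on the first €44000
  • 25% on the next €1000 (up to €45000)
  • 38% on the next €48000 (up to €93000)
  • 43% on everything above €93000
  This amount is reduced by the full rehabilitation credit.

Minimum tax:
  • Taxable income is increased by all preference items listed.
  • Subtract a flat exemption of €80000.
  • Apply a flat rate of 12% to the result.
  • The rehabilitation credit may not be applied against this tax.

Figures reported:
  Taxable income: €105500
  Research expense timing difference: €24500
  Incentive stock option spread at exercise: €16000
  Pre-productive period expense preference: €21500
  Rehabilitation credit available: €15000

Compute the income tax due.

€14585

Ordinary income tax:
  €44000 × 13% = €5720
  €1000 × 25% = €250
  €48000 × 38% = €18240
  €12500 × 43% = €5375
  → €29585
  Less rehabilitation credit €15000 → €14585

Minimum tax:
  Adjusted income: €105500 + €24500 + €16000 + €21500 = €167500
  Less exemption €80000 → base €87500
  €87500 × 12% = €10500

€14585 > €10500, so the ordinary income tax governs.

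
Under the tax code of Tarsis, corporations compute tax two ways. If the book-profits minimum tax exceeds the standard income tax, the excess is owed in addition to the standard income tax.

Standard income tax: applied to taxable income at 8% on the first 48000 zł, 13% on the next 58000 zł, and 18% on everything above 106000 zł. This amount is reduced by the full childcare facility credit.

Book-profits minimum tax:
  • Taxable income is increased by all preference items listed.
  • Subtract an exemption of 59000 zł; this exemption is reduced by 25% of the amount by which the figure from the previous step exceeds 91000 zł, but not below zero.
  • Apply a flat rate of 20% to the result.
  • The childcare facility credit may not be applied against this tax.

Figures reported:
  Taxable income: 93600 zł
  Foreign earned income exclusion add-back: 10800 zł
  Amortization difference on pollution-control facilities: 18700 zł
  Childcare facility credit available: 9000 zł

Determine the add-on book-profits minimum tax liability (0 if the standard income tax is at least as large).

13657 zł

Book-profits minimum tax:
  Adjusted income: 93600 zł + 10800 zł + 18700 zł = 123100 zł
  Exemption: 59000 zł − 25% × (123100 zł − 91000 zł) = 59000 zł − 8025 zł = 50975 zł
  Base: 123100 zł − 50975 zł = 72125 zł
  72125 zł × 20% = 14425 zł

Standard income tax:
  48000 zł × 8% = 3840 zł
  45600 zł × 13% = 5928 zł
  → 9768 zł
  Less childcare facility credit 9000 zł → 768 zł

Excess of book-profits minimum tax over standard income tax: 14425 zł − 768 zł = 13657 zł.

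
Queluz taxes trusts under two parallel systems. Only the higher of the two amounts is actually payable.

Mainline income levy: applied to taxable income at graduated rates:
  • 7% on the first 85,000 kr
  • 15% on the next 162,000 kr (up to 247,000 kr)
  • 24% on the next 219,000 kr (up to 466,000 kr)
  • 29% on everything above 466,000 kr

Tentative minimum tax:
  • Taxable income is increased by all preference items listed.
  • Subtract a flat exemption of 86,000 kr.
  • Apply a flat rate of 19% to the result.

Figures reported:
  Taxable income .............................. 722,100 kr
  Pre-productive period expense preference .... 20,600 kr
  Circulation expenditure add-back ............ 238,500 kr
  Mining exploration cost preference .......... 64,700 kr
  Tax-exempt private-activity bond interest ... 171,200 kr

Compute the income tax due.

214,909 kr

Mainline income levy:
  85,000 kr × 7% = 5,950 kr
  162,000 kr × 15% = 24,300 kr
  219,000 kr × 24% = 52,560 kr
  256,100 kr × 29% = 74,269 kr
  → 157,079 kr

Tentative minimum tax:
  Adjusted income: 722,100 kr + 20,600 kr + 238,500 kr + 64,700 kr + 171,200 kr = 1,217,100 kr
  Less exemption 86,000 kr → base 1,131,100 kr
  1,131,100 kr × 19% = 214,909 kr

214,909 kr > 157,079 kr, so the tentative minimum tax is the binding amount.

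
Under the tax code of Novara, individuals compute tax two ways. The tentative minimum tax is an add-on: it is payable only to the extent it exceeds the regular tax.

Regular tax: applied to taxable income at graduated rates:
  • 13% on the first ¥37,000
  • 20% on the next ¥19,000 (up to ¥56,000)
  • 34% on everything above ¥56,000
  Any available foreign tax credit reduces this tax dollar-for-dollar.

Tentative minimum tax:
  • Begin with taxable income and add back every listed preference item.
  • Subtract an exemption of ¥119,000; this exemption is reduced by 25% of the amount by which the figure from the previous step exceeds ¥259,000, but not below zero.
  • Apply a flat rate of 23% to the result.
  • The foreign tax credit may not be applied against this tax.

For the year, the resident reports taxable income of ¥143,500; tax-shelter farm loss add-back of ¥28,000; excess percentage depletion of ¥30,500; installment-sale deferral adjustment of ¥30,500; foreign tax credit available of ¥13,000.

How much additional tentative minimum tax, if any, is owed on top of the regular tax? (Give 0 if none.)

¥745

Regular tax:
  ¥37,000 × 13% = ¥4,810
  ¥19,000 × 20% = ¥3,800
  ¥87,500 × 34% = ¥29,750
  → ¥38,360
  Less foreign tax credit ¥13,000 → ¥25,360

Tentative minimum tax:
  Adjusted income: ¥143,500 + ¥28,000 + ¥30,500 + ¥30,500 = ¥232,500
  Exemption: ¥232,500 ≤ ¥259,000, so full ¥119,000 applies
  Base: ¥232,500 − ¥119,000 = ¥113,500
  ¥113,500 × 23% = ¥26,105

Excess of tentative minimum tax over regular tax: ¥26,105 − ¥25,360 = ¥745.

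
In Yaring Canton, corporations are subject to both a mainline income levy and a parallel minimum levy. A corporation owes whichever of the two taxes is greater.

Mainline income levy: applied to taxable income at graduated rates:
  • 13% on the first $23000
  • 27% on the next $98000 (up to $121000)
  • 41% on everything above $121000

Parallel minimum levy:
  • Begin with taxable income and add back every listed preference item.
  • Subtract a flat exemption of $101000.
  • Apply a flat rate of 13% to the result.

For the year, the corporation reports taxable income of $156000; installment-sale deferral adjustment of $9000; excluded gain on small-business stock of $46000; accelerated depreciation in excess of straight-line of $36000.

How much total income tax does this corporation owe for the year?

Mainline income levy:
  $23000 × 13% = $2990
  $98000 × 27% = $26460
  $35000 × 41% = $14350
  → $43800

Parallel minimum levy:
  Adjusted income: $156000 + $9000 + $46000 + $36000 = $247000
  Less exemption $101000 → base $146000
  $146000 × 13% = $18980

$43800 > $18980, so the mainline income levy governs.

$43800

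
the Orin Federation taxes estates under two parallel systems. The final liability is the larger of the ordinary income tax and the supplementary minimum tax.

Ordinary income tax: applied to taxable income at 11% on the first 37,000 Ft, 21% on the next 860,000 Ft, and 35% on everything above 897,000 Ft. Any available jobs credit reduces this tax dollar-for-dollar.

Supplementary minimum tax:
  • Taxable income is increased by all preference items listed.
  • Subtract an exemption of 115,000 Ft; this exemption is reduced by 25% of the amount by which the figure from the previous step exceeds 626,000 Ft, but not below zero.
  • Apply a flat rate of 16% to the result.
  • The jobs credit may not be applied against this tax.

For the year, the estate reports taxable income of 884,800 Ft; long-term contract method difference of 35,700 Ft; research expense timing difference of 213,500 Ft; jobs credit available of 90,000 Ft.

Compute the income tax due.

181,440 Ft

Ordinary income tax:
  37,000 Ft × 11% = 4,070 Ft
  847,800 Ft × 21% = 178,038 Ft
  → 182,108 Ft
  Less jobs credit 90,000 Ft → 92,108 Ft

Supplementary minimum tax:
  Adjusted income: 884,800 Ft + 35,700 Ft + 213,500 Ft = 1,134,000 Ft
  Exemption: 25% × (1,134,000 Ft − 626,000 Ft) = 127,000 Ft ≥ 115,000 Ft, so the exemption is fully phased out
  Base: 1,134,000 Ft − 0 Ft = 1,134,000 Ft
  1,134,000 Ft × 16% = 181,440 Ft

181,440 Ft > 92,108 Ft, so the supplementary minimum tax is the binding amount.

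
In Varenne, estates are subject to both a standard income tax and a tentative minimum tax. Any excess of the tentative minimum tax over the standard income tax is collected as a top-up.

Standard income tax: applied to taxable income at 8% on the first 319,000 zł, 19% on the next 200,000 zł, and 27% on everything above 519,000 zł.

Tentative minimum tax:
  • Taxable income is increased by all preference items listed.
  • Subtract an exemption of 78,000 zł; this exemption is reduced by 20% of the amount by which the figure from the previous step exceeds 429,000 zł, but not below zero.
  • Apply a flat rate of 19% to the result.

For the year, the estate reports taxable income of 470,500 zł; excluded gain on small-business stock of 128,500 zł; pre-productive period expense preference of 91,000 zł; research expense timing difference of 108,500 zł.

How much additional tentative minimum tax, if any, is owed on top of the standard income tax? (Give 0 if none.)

Tentative minimum tax:
  Adjusted income: 470,500 zł + 128,500 zł + 91,000 zł + 108,500 zł = 798,500 zł
  Exemption: 78,000 zł − 20% × (798,500 zł − 429,000 zł) = 78,000 zł − 73,900 zł = 4,100 zł
  Base: 798,500 zł − 4,100 zł = 794,400 zł
  794,400 zł × 19% = 150,936 zł

Standard income tax:
  319,000 zł × 8% = 25,520 zł
  151,500 zł × 19% = 28,785 zł
  → 54,305 zł

Excess of tentative minimum tax over standard income tax: 150,936 zł − 54,305 zł = 96,631 zł.

96,631 zł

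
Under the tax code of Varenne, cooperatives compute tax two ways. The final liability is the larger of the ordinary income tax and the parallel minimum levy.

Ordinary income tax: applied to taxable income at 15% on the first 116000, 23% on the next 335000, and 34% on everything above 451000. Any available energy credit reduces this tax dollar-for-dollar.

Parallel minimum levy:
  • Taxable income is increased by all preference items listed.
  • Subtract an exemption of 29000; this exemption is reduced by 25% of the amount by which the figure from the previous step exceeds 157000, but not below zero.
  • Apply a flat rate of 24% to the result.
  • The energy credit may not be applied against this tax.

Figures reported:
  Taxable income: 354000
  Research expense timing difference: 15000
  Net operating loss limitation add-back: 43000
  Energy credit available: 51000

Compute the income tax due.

Ordinary income tax:
  116000 × 15% = 17400
  238000 × 23% = 54740
  → 72140
  Less energy credit 51000 → 21140

Parallel minimum levy:
  Adjusted income: 354000 + 15000 + 43000 = 412000
  Exemption: 25% × (412000 − 157000) = 63750 ≥ 29000, so the exemption is fully phased out
  Base: 412000 − 0 = 412000
  412000 × 24% = 98880

98880 > 21140, so the parallel minimum levy is the binding amount.

98880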